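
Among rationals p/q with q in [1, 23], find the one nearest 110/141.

7/9

Expand x = 110/141 as a continued fraction with the Euclidean algorithm:
  110 = 0*141 + 110, so a_0 = 0.
  141 = 1*110 + 31, so a_1 = 1.
  110 = 3*31 + 17, so a_2 = 3.
  31 = 1*17 + 14, so a_3 = 1.
  17 = 1*14 + 3, so a_4 = 1.
  14 = 4*3 + 2, so a_5 = 4.
  3 = 1*2 + 1, so a_6 = 1.
  2 = 2*1 + 0, so a_7 = 2.
so x = [0; 1, 3, 1, 1, 4, 1, 2].
Convergents (p_i = a_i*p_{i-1} + p_{i-2}, q_i = a_i*q_{i-1} + q_{i-2} with p_{-2}=0, p_{-1}=1, q_{-2}=1, q_{-1}=0), until the denominator exceeds 23:
  i=0: a_0=0, p_0 = 0*1 + 0 = 0, q_0 = 0*0 + 1 = 1.
  i=1: a_1=1, p_1 = 1*0 + 1 = 1, q_1 = 1*1 + 0 = 1.
  i=2: a_2=3, p_2 = 3*1 + 0 = 3, q_2 = 3*1 + 1 = 4.
  i=3: a_3=1, p_3 = 1*3 + 1 = 4, q_3 = 1*4 + 1 = 5.
  i=4: a_4=1, p_4 = 1*4 + 3 = 7, q_4 = 1*5 + 4 = 9.
  i=5: a_5=4, p_5 = 4*7 + 4 = 32, q_5 = 4*9 + 5 = 41.
q_5 = 41 > 23, so the last convergent with denominator <= 23 is p_4/q_4 = 7/9.
The closest fraction with denominator <= 23 is either p_4/q_4 or the intermediate fraction (k*p_4 + p_3)/(k*q_4 + q_3) with the largest k >= 1 whose denominator stays <= 23; these approach x as k grows, and every other convergent or intermediate fraction in range is farther away.
Largest k: floor((23 - q_3)/q_4) = floor((23 - 5)/9) = 2.
That gives (2*7 + 4)/(2*9 + 5) = 18/23.
Compare the errors: |x - 7/9| = |110*9 - 7*141|/(141*9) = 3/1269, and |x - 18/23| = |110*23 - 18*141|/(141*23) = 8/3243.
Cross-multiplying, 3*3243 = 9729 < 10152 = 8*1269, so 3/1269 is smaller: the convergent 7/9 is closer to x than 18/23.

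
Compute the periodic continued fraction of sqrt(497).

[22; (3, 2, 2, 5, 6, 5, 2, 2, 3, 44)]

Write x_i = (sqrt(497) + m_i)/d_i with (m_0, d_0) = (0, 1). a_0 = floor(sqrt(497)) = 22, since 22^2 = 484 <= 497 < 529 = 23^2.
Iterate m_{i+1} = d_i*a_i - m_i, d_{i+1} = (497 - m_{i+1}^2)/d_i, a_{i+1} = floor((a_0 + m_{i+1})/d_{i+1}):
  m_1 = 1*22 - 0 = 22, d_1 = (497 - 22^2)/1 = 13/1 = 13, a_1 = floor((22 + 22)/13) = 3.
  m_2 = 13*3 - 22 = 17, d_2 = (497 - 17^2)/13 = 208/13 = 16, a_2 = floor((22 + 17)/16) = 2.
  m_3 = 16*2 - 17 = 15, d_3 = (497 - 15^2)/16 = 272/16 = 17, a_3 = floor((22 + 15)/17) = 2.
  m_4 = 17*2 - 15 = 19, d_4 = (497 - 19^2)/17 = 136/17 = 8, a_4 = floor((22 + 19)/8) = 5.
  m_5 = 8*5 - 19 = 21, d_5 = (497 - 21^2)/8 = 56/8 = 7, a_5 = floor((22 + 21)/7) = 6.
  m_6 = 7*6 - 21 = 21, d_6 = (497 - 21^2)/7 = 56/7 = 8, a_6 = floor((22 + 21)/8) = 5.
  m_7 = 8*5 - 21 = 19, d_7 = (497 - 19^2)/8 = 136/8 = 17, a_7 = floor((22 + 19)/17) = 2.
  m_8 = 17*2 - 19 = 15, d_8 = (497 - 15^2)/17 = 272/17 = 16, a_8 = floor((22 + 15)/16) = 2.
  m_9 = 16*2 - 15 = 17, d_9 = (497 - 17^2)/16 = 208/16 = 13, a_9 = floor((22 + 17)/13) = 3.
  m_10 = 13*3 - 17 = 22, d_10 = (497 - 22^2)/13 = 13/13 = 1, a_10 = floor((22 + 22)/1) = 44.
  m_11 = 1*44 - 22 = 22, d_11 = (497 - 22^2)/1 = 13/1 = 13: (m_11, d_11) = (m_1, d_1) = (22, 13), so from here the quotients repeat a_1, ..., a_10; the period length is 10.
Hence the expansion of sqrt(497) is a_0 = 22 followed by the repeating block 3, 2, 2, 5, 6, 5, 2, 2, 3, 44 (period 10).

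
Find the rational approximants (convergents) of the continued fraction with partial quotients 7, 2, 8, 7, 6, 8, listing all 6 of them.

7/1, 15/2, 127/17, 904/121, 5551/743, 45312/6065

Using the convergent recurrence p_i = a_i*p_{i-1} + p_{i-2}, q_i = a_i*q_{i-1} + q_{i-2} with p_{-2}=0, p_{-1}=1, q_{-2}=1, q_{-1}=0:
  i=0: a_0=7, p_0 = 7*1 + 0 = 7, q_0 = 7*0 + 1 = 1.
  i=1: a_1=2, p_1 = 2*7 + 1 = 15, q_1 = 2*1 + 0 = 2.
  i=2: a_2=8, p_2 = 8*15 + 7 = 127, q_2 = 8*2 + 1 = 17.
  i=3: a_3=7, p_3 = 7*127 + 15 = 904, q_3 = 7*17 + 2 = 121.
  i=4: a_4=6, p_4 = 6*904 + 127 = 5551, q_4 = 6*121 + 17 = 743.
  i=5: a_5=8, p_5 = 8*5551 + 904 = 45312, q_5 = 8*743 + 121 = 6065.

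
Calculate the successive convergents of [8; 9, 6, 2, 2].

8/1, 73/9, 446/55, 965/119, 2376/293

Using the convergent recurrence p_i = a_i*p_{i-1} + p_{i-2}, q_i = a_i*q_{i-1} + q_{i-2} with p_{-2}=0, p_{-1}=1, q_{-2}=1, q_{-1}=0:
  i=0: a_0=8, p_0 = 8*1 + 0 = 8, q_0 = 8*0 + 1 = 1.
  i=1: a_1=9, p_1 = 9*8 + 1 = 73, q_1 = 9*1 + 0 = 9.
  i=2: a_2=6, p_2 = 6*73 + 8 = 446, q_2 = 6*9 + 1 = 55.
  i=3: a_3=2, p_3 = 2*446 + 73 = 965, q_3 = 2*55 + 9 = 119.
  i=4: a_4=2, p_4 = 2*965 + 446 = 2376, q_4 = 2*119 + 55 = 293.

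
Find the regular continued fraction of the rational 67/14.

[4; 1, 3, 1, 2]

Run the Euclidean algorithm on 67 and 14; the successive quotients are the partial quotients a_0, a_1, ... (each step inverts the fractional part left over by the previous one):
  67 = 4*14 + 11, so a_0 = 4.
  14 = 1*11 + 3, so a_1 = 1.
  11 = 3*3 + 2, so a_2 = 3.
  3 = 1*2 + 1, so a_3 = 1.
  2 = 2*1 + 0, so a_4 = 2.
The remainder reaches 0 after 5 divisions, so the expansion has 5 partial quotients, read off in order.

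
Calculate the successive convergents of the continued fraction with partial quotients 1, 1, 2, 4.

1/1, 2/1, 5/3, 22/13

Using the convergent recurrence p_i = a_i*p_{i-1} + p_{i-2}, q_i = a_i*q_{i-1} + q_{i-2} with p_{-2}=0, p_{-1}=1, q_{-2}=1, q_{-1}=0:
  i=0: a_0=1, p_0 = 1*1 + 0 = 1, q_0 = 1*0 + 1 = 1.
  i=1: a_1=1, p_1 = 1*1 + 1 = 2, q_1 = 1*1 + 0 = 1.
  i=2: a_2=2, p_2 = 2*2 + 1 = 5, q_2 = 2*1 + 1 = 3.
  i=3: a_3=4, p_3 = 4*5 + 2 = 22, q_3 = 4*3 + 1 = 13.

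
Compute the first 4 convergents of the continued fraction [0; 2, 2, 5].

Using the convergent recurrence p_i = a_i*p_{i-1} + p_{i-2}, q_i = a_i*q_{i-1} + q_{i-2} with p_{-2}=0, p_{-1}=1, q_{-2}=1, q_{-1}=0:
  i=0: a_0=0, p_0 = 0*1 + 0 = 0, q_0 = 0*0 + 1 = 1.
  i=1: a_1=2, p_1 = 2*0 + 1 = 1, q_1 = 2*1 + 0 = 2.
  i=2: a_2=2, p_2 = 2*1 + 0 = 2, q_2 = 2*2 + 1 = 5.
  i=3: a_3=5, p_3 = 5*2 + 1 = 11, q_3 = 5*5 + 2 = 27.

0/1, 1/2, 2/5, 11/27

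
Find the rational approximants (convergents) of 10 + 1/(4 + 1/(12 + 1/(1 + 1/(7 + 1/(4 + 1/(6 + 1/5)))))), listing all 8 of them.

10/1, 41/4, 502/49, 543/53, 4303/420, 17755/1733, 110833/10818, 571920/55823

Using the convergent recurrence p_i = a_i*p_{i-1} + p_{i-2}, q_i = a_i*q_{i-1} + q_{i-2} with p_{-2}=0, p_{-1}=1, q_{-2}=1, q_{-1}=0:
  i=0: a_0=10, p_0 = 10*1 + 0 = 10, q_0 = 10*0 + 1 = 1.
  i=1: a_1=4, p_1 = 4*10 + 1 = 41, q_1 = 4*1 + 0 = 4.
  i=2: a_2=12, p_2 = 12*41 + 10 = 502, q_2 = 12*4 + 1 = 49.
  i=3: a_3=1, p_3 = 1*502 + 41 = 543, q_3 = 1*49 + 4 = 53.
  i=4: a_4=7, p_4 = 7*543 + 502 = 4303, q_4 = 7*53 + 49 = 420.
  i=5: a_5=4, p_5 = 4*4303 + 543 = 17755, q_5 = 4*420 + 53 = 1733.
  i=6: a_6=6, p_6 = 6*17755 + 4303 = 110833, q_6 = 6*1733 + 420 = 10818.
  i=7: a_7=5, p_7 = 5*110833 + 17755 = 571920, q_7 = 5*10818 + 1733 = 55823.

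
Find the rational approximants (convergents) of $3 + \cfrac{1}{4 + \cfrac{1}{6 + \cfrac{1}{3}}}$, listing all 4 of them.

Using the convergent recurrence p_i = a_i*p_{i-1} + p_{i-2}, q_i = a_i*q_{i-1} + q_{i-2} with p_{-2}=0, p_{-1}=1, q_{-2}=1, q_{-1}=0:
  i=0: a_0=3, p_0 = 3*1 + 0 = 3, q_0 = 3*0 + 1 = 1.
  i=1: a_1=4, p_1 = 4*3 + 1 = 13, q_1 = 4*1 + 0 = 4.
  i=2: a_2=6, p_2 = 6*13 + 3 = 81, q_2 = 6*4 + 1 = 25.
  i=3: a_3=3, p_3 = 3*81 + 13 = 256, q_3 = 3*25 + 4 = 79.

3/1, 13/4, 81/25, 256/79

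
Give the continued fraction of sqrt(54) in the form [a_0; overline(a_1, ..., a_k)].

[7; overline(2, 1, 6, 1, 2, 14)]

Write x_i = (sqrt(54) + m_i)/d_i with (m_0, d_0) = (0, 1). a_0 = floor(sqrt(54)) = 7, since 7^2 = 49 <= 54 < 64 = 8^2.
Iterate m_{i+1} = d_i*a_i - m_i, d_{i+1} = (54 - m_{i+1}^2)/d_i, a_{i+1} = floor((a_0 + m_{i+1})/d_{i+1}):
  m_1 = 1*7 - 0 = 7, d_1 = (54 - 7^2)/1 = 5/1 = 5, a_1 = floor((7 + 7)/5) = 2.
  m_2 = 5*2 - 7 = 3, d_2 = (54 - 3^2)/5 = 45/5 = 9, a_2 = floor((7 + 3)/9) = 1.
  m_3 = 9*1 - 3 = 6, d_3 = (54 - 6^2)/9 = 18/9 = 2, a_3 = floor((7 + 6)/2) = 6.
  m_4 = 2*6 - 6 = 6, d_4 = (54 - 6^2)/2 = 18/2 = 9, a_4 = floor((7 + 6)/9) = 1.
  m_5 = 9*1 - 6 = 3, d_5 = (54 - 3^2)/9 = 45/9 = 5, a_5 = floor((7 + 3)/5) = 2.
  m_6 = 5*2 - 3 = 7, d_6 = (54 - 7^2)/5 = 5/5 = 1, a_6 = floor((7 + 7)/1) = 14.
  m_7 = 1*14 - 7 = 7, d_7 = (54 - 7^2)/1 = 5/1 = 5: (m_7, d_7) = (m_1, d_1) = (7, 5), so from here the quotients repeat a_1, ..., a_6; the period length is 6.
Hence the expansion of sqrt(54) is a_0 = 7 followed by the repeating block 2, 1, 6, 1, 2, 14 (period 6).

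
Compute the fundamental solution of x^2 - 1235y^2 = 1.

First expand sqrt(1235) as a continued fraction. With x_i = (sqrt(1235) + m_i)/d_i and (m_0, d_0) = (0, 1): a_0 = floor(sqrt(1235)) = 35, since 35^2 = 1225 <= 1235 < 1296 = 36^2.
Iterate m_{i+1} = d_i*a_i - m_i, d_{i+1} = (1235 - m_{i+1}^2)/d_i, a_{i+1} = floor((a_0 + m_{i+1})/d_{i+1}):
  m_1 = 1*35 - 0 = 35, d_1 = (1235 - 35^2)/1 = 10/1 = 10, a_1 = floor((35 + 35)/10) = 7.
  m_2 = 10*7 - 35 = 35, d_2 = (1235 - 35^2)/10 = 10/10 = 1, a_2 = floor((35 + 35)/1) = 70.
  m_3 = 1*70 - 35 = 35, d_3 = (1235 - 35^2)/1 = 10/1 = 10: (m_3, d_3) = (m_1, d_1) = (35, 10), so from here the quotients repeat a_1, a_2; the period length is 2.
So sqrt(1235) = [35; (7, 70)] with period length k = 2.
k is even, so the fundamental solution of x^2 - 1235y^2 = 1 is (p_{k-1}, q_{k-1}) = (p_1, q_1); compute convergents through index 1.
Convergents (p_i = a_i*p_{i-1} + p_{i-2}, q_i = a_i*q_{i-1} + q_{i-2} with p_{-2}=0, p_{-1}=1, q_{-2}=1, q_{-1}=0):
  i=0: a_0=35, p_0 = 35*1 + 0 = 35, q_0 = 35*0 + 1 = 1.
  i=1: a_1=7, p_1 = 7*35 + 1 = 246, q_1 = 7*1 + 0 = 7.
Check: 246^2 - 1235*7^2 = 60516 - 60515 = 1, so (x, y) = (246, 7) solves the equation, and by the theorem it is the least positive solution.

(x, y) = (246, 7)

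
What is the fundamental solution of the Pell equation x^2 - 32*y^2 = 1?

First expand sqrt(32) as a continued fraction. With x_i = (sqrt(32) + m_i)/d_i and (m_0, d_0) = (0, 1): a_0 = floor(sqrt(32)) = 5, since 5^2 = 25 <= 32 < 36 = 6^2.
Iterate m_{i+1} = d_i*a_i - m_i, d_{i+1} = (32 - m_{i+1}^2)/d_i, a_{i+1} = floor((a_0 + m_{i+1})/d_{i+1}):
  m_1 = 1*5 - 0 = 5, d_1 = (32 - 5^2)/1 = 7/1 = 7, a_1 = floor((5 + 5)/7) = 1.
  m_2 = 7*1 - 5 = 2, d_2 = (32 - 2^2)/7 = 28/7 = 4, a_2 = floor((5 + 2)/4) = 1.
  m_3 = 4*1 - 2 = 2, d_3 = (32 - 2^2)/4 = 28/4 = 7, a_3 = floor((5 + 2)/7) = 1.
  m_4 = 7*1 - 2 = 5, d_4 = (32 - 5^2)/7 = 7/7 = 1, a_4 = floor((5 + 5)/1) = 10.
  m_5 = 1*10 - 5 = 5, d_5 = (32 - 5^2)/1 = 7/1 = 7: (m_5, d_5) = (m_1, d_1) = (5, 7), so from here the quotients repeat a_1, ..., a_4; the period length is 4.
So sqrt(32) = [5; (1, 1, 1, 10)] with period length k = 4.
k is even, so the fundamental solution of x^2 - 32y^2 = 1 is (p_{k-1}, q_{k-1}) = (p_3, q_3); compute convergents through index 3.
Convergents (p_i = a_i*p_{i-1} + p_{i-2}, q_i = a_i*q_{i-1} + q_{i-2} with p_{-2}=0, p_{-1}=1, q_{-2}=1, q_{-1}=0):
  i=0: a_0=5, p_0 = 5*1 + 0 = 5, q_0 = 5*0 + 1 = 1.
  i=1: a_1=1, p_1 = 1*5 + 1 = 6, q_1 = 1*1 + 0 = 1.
  i=2: a_2=1, p_2 = 1*6 + 5 = 11, q_2 = 1*1 + 1 = 2.
  i=3: a_3=1, p_3 = 1*11 + 6 = 17, q_3 = 1*2 + 1 = 3.
Check: 17^2 - 32*3^2 = 289 - 288 = 1, so (x, y) = (17, 3) solves the equation, and by the theorem it is the least positive solution.

(x, y) = (17, 3)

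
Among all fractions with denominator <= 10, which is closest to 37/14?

21/8

Expand x = 37/14 as a continued fraction with the Euclidean algorithm:
  37 = 2*14 + 9, so a_0 = 2.
  14 = 1*9 + 5, so a_1 = 1.
  9 = 1*5 + 4, so a_2 = 1.
  5 = 1*4 + 1, so a_3 = 1.
  4 = 4*1 + 0, so a_4 = 4.
so x = [2; 1, 1, 1, 4].
Convergents (p_i = a_i*p_{i-1} + p_{i-2}, q_i = a_i*q_{i-1} + q_{i-2} with p_{-2}=0, p_{-1}=1, q_{-2}=1, q_{-1}=0), until the denominator exceeds 10:
  i=0: a_0=2, p_0 = 2*1 + 0 = 2, q_0 = 2*0 + 1 = 1.
  i=1: a_1=1, p_1 = 1*2 + 1 = 3, q_1 = 1*1 + 0 = 1.
  i=2: a_2=1, p_2 = 1*3 + 2 = 5, q_2 = 1*1 + 1 = 2.
  i=3: a_3=1, p_3 = 1*5 + 3 = 8, q_3 = 1*2 + 1 = 3.
  i=4: a_4=4, p_4 = 4*8 + 5 = 37, q_4 = 4*3 + 2 = 14.
q_4 = 14 > 10, so the last convergent with denominator <= 10 is p_3/q_3 = 8/3.
The closest fraction with denominator <= 10 is either p_3/q_3 or the intermediate fraction (k*p_3 + p_2)/(k*q_3 + q_2) with the largest k >= 1 whose denominator stays <= 10; these approach x as k grows, and every other convergent or intermediate fraction in range is farther away.
Largest k: floor((10 - q_2)/q_3) = floor((10 - 2)/3) = 2.
That gives (2*8 + 5)/(2*3 + 2) = 21/8.
Compare the errors: |x - 8/3| = |37*3 - 8*14|/(14*3) = 1/42, and |x - 21/8| = |37*8 - 21*14|/(14*8) = 2/112.
Cross-multiplying, 2*42 = 84 < 112 = 1*112, so 2/112 is smaller: the intermediate fraction 21/8 is closer to x than 8/3.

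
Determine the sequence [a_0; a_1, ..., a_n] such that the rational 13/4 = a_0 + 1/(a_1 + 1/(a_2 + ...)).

Run the Euclidean algorithm on 13 and 4; the successive quotients are the partial quotients a_0, a_1, ... (each step inverts the fractional part left over by the previous one):
  13 = 3*4 + 1, so a_0 = 3.
  4 = 4*1 + 0, so a_1 = 4.
The remainder reaches 0 after 2 divisions, so the expansion has 2 partial quotients, read off in order.

[3; 4]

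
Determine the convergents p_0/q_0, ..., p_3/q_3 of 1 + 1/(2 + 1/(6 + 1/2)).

1/1, 3/2, 19/13, 41/28

Using the convergent recurrence p_i = a_i*p_{i-1} + p_{i-2}, q_i = a_i*q_{i-1} + q_{i-2} with p_{-2}=0, p_{-1}=1, q_{-2}=1, q_{-1}=0:
  i=0: a_0=1, p_0 = 1*1 + 0 = 1, q_0 = 1*0 + 1 = 1.
  i=1: a_1=2, p_1 = 2*1 + 1 = 3, q_1 = 2*1 + 0 = 2.
  i=2: a_2=6, p_2 = 6*3 + 1 = 19, q_2 = 6*2 + 1 = 13.
  i=3: a_3=2, p_3 = 2*19 + 3 = 41, q_3 = 2*13 + 2 = 28.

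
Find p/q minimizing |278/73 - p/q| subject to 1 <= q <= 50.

179/47

Expand x = 278/73 as a continued fraction with the Euclidean algorithm:
  278 = 3*73 + 59, so a_0 = 3.
  73 = 1*59 + 14, so a_1 = 1.
  59 = 4*14 + 3, so a_2 = 4.
  14 = 4*3 + 2, so a_3 = 4.
  3 = 1*2 + 1, so a_4 = 1.
  2 = 2*1 + 0, so a_5 = 2.
so x = [3; 1, 4, 4, 1, 2].
Convergents (p_i = a_i*p_{i-1} + p_{i-2}, q_i = a_i*q_{i-1} + q_{i-2} with p_{-2}=0, p_{-1}=1, q_{-2}=1, q_{-1}=0), until the denominator exceeds 50:
  i=0: a_0=3, p_0 = 3*1 + 0 = 3, q_0 = 3*0 + 1 = 1.
  i=1: a_1=1, p_1 = 1*3 + 1 = 4, q_1 = 1*1 + 0 = 1.
  i=2: a_2=4, p_2 = 4*4 + 3 = 19, q_2 = 4*1 + 1 = 5.
  i=3: a_3=4, p_3 = 4*19 + 4 = 80, q_3 = 4*5 + 1 = 21.
  i=4: a_4=1, p_4 = 1*80 + 19 = 99, q_4 = 1*21 + 5 = 26.
  i=5: a_5=2, p_5 = 2*99 + 80 = 278, q_5 = 2*26 + 21 = 73.
q_5 = 73 > 50, so the last convergent with denominator <= 50 is p_4/q_4 = 99/26.
The closest fraction with denominator <= 50 is either p_4/q_4 or the intermediate fraction (k*p_4 + p_3)/(k*q_4 + q_3) with the largest k >= 1 whose denominator stays <= 50; these approach x as k grows, and every other convergent or intermediate fraction in range is farther away.
Largest k: floor((50 - q_3)/q_4) = floor((50 - 21)/26) = 1.
That gives (1*99 + 80)/(1*26 + 21) = 179/47.
Compare the errors: |x - 99/26| = |278*26 - 99*73|/(73*26) = 1/1898, and |x - 179/47| = |278*47 - 179*73|/(73*47) = 1/3431.
Cross-multiplying, 1*1898 = 1898 < 3431 = 1*3431, so 1/3431 is smaller: the intermediate fraction 179/47 is closer to x than 99/26.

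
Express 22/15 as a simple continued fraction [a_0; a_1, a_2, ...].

Run the Euclidean algorithm on 22 and 15; the successive quotients are the partial quotients a_0, a_1, ... (each step inverts the fractional part left over by the previous one):
  22 = 1*15 + 7, so a_0 = 1.
  15 = 2*7 + 1, so a_1 = 2.
  7 = 7*1 + 0, so a_2 = 7.
The remainder reaches 0 after 3 divisions, so the expansion has 3 partial quotients, read off in order.

[1; 2, 7]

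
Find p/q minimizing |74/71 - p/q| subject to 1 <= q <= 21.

Expand x = 74/71 as a continued fraction with the Euclidean algorithm:
  74 = 1*71 + 3, so a_0 = 1.
  71 = 23*3 + 2, so a_1 = 23.
  3 = 1*2 + 1, so a_2 = 1.
  2 = 2*1 + 0, so a_3 = 2.
so x = [1; 23, 1, 2].
Convergents (p_i = a_i*p_{i-1} + p_{i-2}, q_i = a_i*q_{i-1} + q_{i-2} with p_{-2}=0, p_{-1}=1, q_{-2}=1, q_{-1}=0), until the denominator exceeds 21:
  i=0: a_0=1, p_0 = 1*1 + 0 = 1, q_0 = 1*0 + 1 = 1.
  i=1: a_1=23, p_1 = 23*1 + 1 = 24, q_1 = 23*1 + 0 = 23.
q_1 = 23 > 21, so the last convergent with denominator <= 21 is p_0/q_0 = 1/1.
The closest fraction with denominator <= 21 is either p_0/q_0 or the intermediate fraction (k*p_0 + p_{-1})/(k*q_0 + q_{-1}) with the largest k >= 1 whose denominator stays <= 21; these approach x as k grows, and every other convergent or intermediate fraction in range is farther away.
Largest k: floor((21 - q_{-1})/q_0) = floor((21 - 0)/1) = 21 (using the seeds p_{-1} = 1, q_{-1} = 0).
That gives (21*1 + 1)/(21*1 + 0) = 22/21.
Compare the errors: |x - 1/1| = |74*1 - 1*71|/(71*1) = 3/71, and |x - 22/21| = |74*21 - 22*71|/(71*21) = 8/1491.
Cross-multiplying, 8*71 = 568 < 4473 = 3*1491, so 8/1491 is smaller: the intermediate fraction 22/21 is closer to x than 1/1.

22/21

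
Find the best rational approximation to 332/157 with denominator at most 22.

36/17

Expand x = 332/157 as a continued fraction with the Euclidean algorithm:
  332 = 2*157 + 18, so a_0 = 2.
  157 = 8*18 + 13, so a_1 = 8.
  18 = 1*13 + 5, so a_2 = 1.
  13 = 2*5 + 3, so a_3 = 2.
  5 = 1*3 + 2, so a_4 = 1.
  3 = 1*2 + 1, so a_5 = 1.
  2 = 2*1 + 0, so a_6 = 2.
so x = [2; 8, 1, 2, 1, 1, 2].
Convergents (p_i = a_i*p_{i-1} + p_{i-2}, q_i = a_i*q_{i-1} + q_{i-2} with p_{-2}=0, p_{-1}=1, q_{-2}=1, q_{-1}=0), until the denominator exceeds 22:
  i=0: a_0=2, p_0 = 2*1 + 0 = 2, q_0 = 2*0 + 1 = 1.
  i=1: a_1=8, p_1 = 8*2 + 1 = 17, q_1 = 8*1 + 0 = 8.
  i=2: a_2=1, p_2 = 1*17 + 2 = 19, q_2 = 1*8 + 1 = 9.
  i=3: a_3=2, p_3 = 2*19 + 17 = 55, q_3 = 2*9 + 8 = 26.
q_3 = 26 > 22, so the last convergent with denominator <= 22 is p_2/q_2 = 19/9.
The closest fraction with denominator <= 22 is either p_2/q_2 or the intermediate fraction (k*p_2 + p_1)/(k*q_2 + q_1) with the largest k >= 1 whose denominator stays <= 22; these approach x as k grows, and every other convergent or intermediate fraction in range is farther away.
Largest k: floor((22 - q_1)/q_2) = floor((22 - 8)/9) = 1.
That gives (1*19 + 17)/(1*9 + 8) = 36/17.
Compare the errors: |x - 19/9| = |332*9 - 19*157|/(157*9) = 5/1413, and |x - 36/17| = |332*17 - 36*157|/(157*17) = 8/2669.
Cross-multiplying, 8*1413 = 11304 < 13345 = 5*2669, so 8/2669 is smaller: the intermediate fraction 36/17 is closer to x than 19/9.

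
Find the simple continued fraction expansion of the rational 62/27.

[2; 3, 2, 1, 2]

Run the Euclidean algorithm on 62 and 27; the successive quotients are the partial quotients a_0, a_1, ... (each step inverts the fractional part left over by the previous one):
  62 = 2*27 + 8, so a_0 = 2.
  27 = 3*8 + 3, so a_1 = 3.
  8 = 2*3 + 2, so a_2 = 2.
  3 = 1*2 + 1, so a_3 = 1.
  2 = 2*1 + 0, so a_4 = 2.
The remainder reaches 0 after 5 divisions, so the expansion has 5 partial quotients, read off in order.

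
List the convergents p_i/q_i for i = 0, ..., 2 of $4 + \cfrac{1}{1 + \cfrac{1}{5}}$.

4/1, 5/1, 29/6

Using the convergent recurrence p_i = a_i*p_{i-1} + p_{i-2}, q_i = a_i*q_{i-1} + q_{i-2} with p_{-2}=0, p_{-1}=1, q_{-2}=1, q_{-1}=0:
  i=0: a_0=4, p_0 = 4*1 + 0 = 4, q_0 = 4*0 + 1 = 1.
  i=1: a_1=1, p_1 = 1*4 + 1 = 5, q_1 = 1*1 + 0 = 1.
  i=2: a_2=5, p_2 = 5*5 + 4 = 29, q_2 = 5*1 + 1 = 6.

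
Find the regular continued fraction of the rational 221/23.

[9; 1, 1, 1, 1, 4]

Run the Euclidean algorithm on 221 and 23; the successive quotients are the partial quotients a_0, a_1, ... (each step inverts the fractional part left over by the previous one):
  221 = 9*23 + 14, so a_0 = 9.
  23 = 1*14 + 9, so a_1 = 1.
  14 = 1*9 + 5, so a_2 = 1.
  9 = 1*5 + 4, so a_3 = 1.
  5 = 1*4 + 1, so a_4 = 1.
  4 = 4*1 + 0, so a_5 = 4.
The remainder reaches 0 after 6 divisions, so the expansion has 6 partial quotients, read off in order.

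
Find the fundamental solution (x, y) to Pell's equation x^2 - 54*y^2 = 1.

(x, y) = (485, 66)

First expand sqrt(54) as a continued fraction. With x_i = (sqrt(54) + m_i)/d_i and (m_0, d_0) = (0, 1): a_0 = floor(sqrt(54)) = 7, since 7^2 = 49 <= 54 < 64 = 8^2.
Iterate m_{i+1} = d_i*a_i - m_i, d_{i+1} = (54 - m_{i+1}^2)/d_i, a_{i+1} = floor((a_0 + m_{i+1})/d_{i+1}):
  m_1 = 1*7 - 0 = 7, d_1 = (54 - 7^2)/1 = 5/1 = 5, a_1 = floor((7 + 7)/5) = 2.
  m_2 = 5*2 - 7 = 3, d_2 = (54 - 3^2)/5 = 45/5 = 9, a_2 = floor((7 + 3)/9) = 1.
  m_3 = 9*1 - 3 = 6, d_3 = (54 - 6^2)/9 = 18/9 = 2, a_3 = floor((7 + 6)/2) = 6.
  m_4 = 2*6 - 6 = 6, d_4 = (54 - 6^2)/2 = 18/2 = 9, a_4 = floor((7 + 6)/9) = 1.
  m_5 = 9*1 - 6 = 3, d_5 = (54 - 3^2)/9 = 45/9 = 5, a_5 = floor((7 + 3)/5) = 2.
  m_6 = 5*2 - 3 = 7, d_6 = (54 - 7^2)/5 = 5/5 = 1, a_6 = floor((7 + 7)/1) = 14.
  m_7 = 1*14 - 7 = 7, d_7 = (54 - 7^2)/1 = 5/1 = 5: (m_7, d_7) = (m_1, d_1) = (7, 5), so from here the quotients repeat a_1, ..., a_6; the period length is 6.
So sqrt(54) = [7; (2, 1, 6, 1, 2, 14)] with period length k = 6.
k is even, so the fundamental solution of x^2 - 54y^2 = 1 is (p_{k-1}, q_{k-1}) = (p_5, q_5); compute convergents through index 5.
Convergents (p_i = a_i*p_{i-1} + p_{i-2}, q_i = a_i*q_{i-1} + q_{i-2} with p_{-2}=0, p_{-1}=1, q_{-2}=1, q_{-1}=0):
  i=0: a_0=7, p_0 = 7*1 + 0 = 7, q_0 = 7*0 + 1 = 1.
  i=1: a_1=2, p_1 = 2*7 + 1 = 15, q_1 = 2*1 + 0 = 2.
  i=2: a_2=1, p_2 = 1*15 + 7 = 22, q_2 = 1*2 + 1 = 3.
  i=3: a_3=6, p_3 = 6*22 + 15 = 147, q_3 = 6*3 + 2 = 20.
  i=4: a_4=1, p_4 = 1*147 + 22 = 169, q_4 = 1*20 + 3 = 23.
  i=5: a_5=2, p_5 = 2*169 + 147 = 485, q_5 = 2*23 + 20 = 66.
Check: 485^2 - 54*66^2 = 235225 - 235224 = 1, so (x, y) = (485, 66) solves the equation, and by the theorem it is the least positive solution.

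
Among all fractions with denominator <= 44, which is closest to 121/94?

Expand x = 121/94 as a continued fraction with the Euclidean algorithm:
  121 = 1*94 + 27, so a_0 = 1.
  94 = 3*27 + 13, so a_1 = 3.
  27 = 2*13 + 1, so a_2 = 2.
  13 = 13*1 + 0, so a_3 = 13.
so x = [1; 3, 2, 13].
Convergents (p_i = a_i*p_{i-1} + p_{i-2}, q_i = a_i*q_{i-1} + q_{i-2} with p_{-2}=0, p_{-1}=1, q_{-2}=1, q_{-1}=0), until the denominator exceeds 44:
  i=0: a_0=1, p_0 = 1*1 + 0 = 1, q_0 = 1*0 + 1 = 1.
  i=1: a_1=3, p_1 = 3*1 + 1 = 4, q_1 = 3*1 + 0 = 3.
  i=2: a_2=2, p_2 = 2*4 + 1 = 9, q_2 = 2*3 + 1 = 7.
  i=3: a_3=13, p_3 = 13*9 + 4 = 121, q_3 = 13*7 + 3 = 94.
q_3 = 94 > 44, so the last convergent with denominator <= 44 is p_2/q_2 = 9/7.
The closest fraction with denominator <= 44 is either p_2/q_2 or the intermediate fraction (k*p_2 + p_1)/(k*q_2 + q_1) with the largest k >= 1 whose denominator stays <= 44; these approach x as k grows, and every other convergent or intermediate fraction in range is farther away.
Largest k: floor((44 - q_1)/q_2) = floor((44 - 3)/7) = 5.
That gives (5*9 + 4)/(5*7 + 3) = 49/38.
Compare the errors: |x - 9/7| = |121*7 - 9*94|/(94*7) = 1/658, and |x - 49/38| = |121*38 - 49*94|/(94*38) = 8/3572.
Cross-multiplying, 1*3572 = 3572 < 5264 = 8*658, so 1/658 is smaller: the convergent 9/7 is closer to x than 49/38.

9/7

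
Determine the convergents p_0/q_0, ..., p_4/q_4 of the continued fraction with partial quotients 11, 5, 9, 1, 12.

11/1, 56/5, 515/46, 571/51, 7367/658

Using the convergent recurrence p_i = a_i*p_{i-1} + p_{i-2}, q_i = a_i*q_{i-1} + q_{i-2} with p_{-2}=0, p_{-1}=1, q_{-2}=1, q_{-1}=0:
  i=0: a_0=11, p_0 = 11*1 + 0 = 11, q_0 = 11*0 + 1 = 1.
  i=1: a_1=5, p_1 = 5*11 + 1 = 56, q_1 = 5*1 + 0 = 5.
  i=2: a_2=9, p_2 = 9*56 + 11 = 515, q_2 = 9*5 + 1 = 46.
  i=3: a_3=1, p_3 = 1*515 + 56 = 571, q_3 = 1*46 + 5 = 51.
  i=4: a_4=12, p_4 = 12*571 + 515 = 7367, q_4 = 12*51 + 46 = 658.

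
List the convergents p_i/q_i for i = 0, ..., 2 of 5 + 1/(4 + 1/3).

5/1, 21/4, 68/13

Using the convergent recurrence p_i = a_i*p_{i-1} + p_{i-2}, q_i = a_i*q_{i-1} + q_{i-2} with p_{-2}=0, p_{-1}=1, q_{-2}=1, q_{-1}=0:
  i=0: a_0=5, p_0 = 5*1 + 0 = 5, q_0 = 5*0 + 1 = 1.
  i=1: a_1=4, p_1 = 4*5 + 1 = 21, q_1 = 4*1 + 0 = 4.
  i=2: a_2=3, p_2 = 3*21 + 5 = 68, q_2 = 3*4 + 1 = 13.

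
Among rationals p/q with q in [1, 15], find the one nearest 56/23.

17/7

Expand x = 56/23 as a continued fraction with the Euclidean algorithm:
  56 = 2*23 + 10, so a_0 = 2.
  23 = 2*10 + 3, so a_1 = 2.
  10 = 3*3 + 1, so a_2 = 3.
  3 = 3*1 + 0, so a_3 = 3.
so x = [2; 2, 3, 3].
Convergents (p_i = a_i*p_{i-1} + p_{i-2}, q_i = a_i*q_{i-1} + q_{i-2} with p_{-2}=0, p_{-1}=1, q_{-2}=1, q_{-1}=0), until the denominator exceeds 15:
  i=0: a_0=2, p_0 = 2*1 + 0 = 2, q_0 = 2*0 + 1 = 1.
  i=1: a_1=2, p_1 = 2*2 + 1 = 5, q_1 = 2*1 + 0 = 2.
  i=2: a_2=3, p_2 = 3*5 + 2 = 17, q_2 = 3*2 + 1 = 7.
  i=3: a_3=3, p_3 = 3*17 + 5 = 56, q_3 = 3*7 + 2 = 23.
q_3 = 23 > 15, so the last convergent with denominator <= 15 is p_2/q_2 = 17/7.
The closest fraction with denominator <= 15 is either p_2/q_2 or the intermediate fraction (k*p_2 + p_1)/(k*q_2 + q_1) with the largest k >= 1 whose denominator stays <= 15; these approach x as k grows, and every other convergent or intermediate fraction in range is farther away.
Largest k: floor((15 - q_1)/q_2) = floor((15 - 2)/7) = 1.
That gives (1*17 + 5)/(1*7 + 2) = 22/9.
Compare the errors: |x - 17/7| = |56*7 - 17*23|/(23*7) = 1/161, and |x - 22/9| = |56*9 - 22*23|/(23*9) = 2/207.
Cross-multiplying, 1*207 = 207 < 322 = 2*161, so 1/161 is smaller: the convergent 17/7 is closer to x than 22/9.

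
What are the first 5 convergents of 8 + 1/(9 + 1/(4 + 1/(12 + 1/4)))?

Using the convergent recurrence p_i = a_i*p_{i-1} + p_{i-2}, q_i = a_i*q_{i-1} + q_{i-2} with p_{-2}=0, p_{-1}=1, q_{-2}=1, q_{-1}=0:
  i=0: a_0=8, p_0 = 8*1 + 0 = 8, q_0 = 8*0 + 1 = 1.
  i=1: a_1=9, p_1 = 9*8 + 1 = 73, q_1 = 9*1 + 0 = 9.
  i=2: a_2=4, p_2 = 4*73 + 8 = 300, q_2 = 4*9 + 1 = 37.
  i=3: a_3=12, p_3 = 12*300 + 73 = 3673, q_3 = 12*37 + 9 = 453.
  i=4: a_4=4, p_4 = 4*3673 + 300 = 14992, q_4 = 4*453 + 37 = 1849.

8/1, 73/9, 300/37, 3673/453, 14992/1849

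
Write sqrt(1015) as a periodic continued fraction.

Write x_i = (sqrt(1015) + m_i)/d_i with (m_0, d_0) = (0, 1). a_0 = floor(sqrt(1015)) = 31, since 31^2 = 961 <= 1015 < 1024 = 32^2.
Iterate m_{i+1} = d_i*a_i - m_i, d_{i+1} = (1015 - m_{i+1}^2)/d_i, a_{i+1} = floor((a_0 + m_{i+1})/d_{i+1}):
  m_1 = 1*31 - 0 = 31, d_1 = (1015 - 31^2)/1 = 54/1 = 54, a_1 = floor((31 + 31)/54) = 1.
  m_2 = 54*1 - 31 = 23, d_2 = (1015 - 23^2)/54 = 486/54 = 9, a_2 = floor((31 + 23)/9) = 6.
  m_3 = 9*6 - 23 = 31, d_3 = (1015 - 31^2)/9 = 54/9 = 6, a_3 = floor((31 + 31)/6) = 10.
  m_4 = 6*10 - 31 = 29, d_4 = (1015 - 29^2)/6 = 174/6 = 29, a_4 = floor((31 + 29)/29) = 2.
  m_5 = 29*2 - 29 = 29, d_5 = (1015 - 29^2)/29 = 174/29 = 6, a_5 = floor((31 + 29)/6) = 10.
  m_6 = 6*10 - 29 = 31, d_6 = (1015 - 31^2)/6 = 54/6 = 9, a_6 = floor((31 + 31)/9) = 6.
  m_7 = 9*6 - 31 = 23, d_7 = (1015 - 23^2)/9 = 486/9 = 54, a_7 = floor((31 + 23)/54) = 1.
  m_8 = 54*1 - 23 = 31, d_8 = (1015 - 31^2)/54 = 54/54 = 1, a_8 = floor((31 + 31)/1) = 62.
  m_9 = 1*62 - 31 = 31, d_9 = (1015 - 31^2)/1 = 54/1 = 54: (m_9, d_9) = (m_1, d_1) = (31, 54), so from here the quotients repeat a_1, ..., a_8; the period length is 8.
Hence the expansion of sqrt(1015) is a_0 = 31 followed by the repeating block 1, 6, 10, 2, 10, 6, 1, 62 (period 8).

[31; (1, 6, 10, 2, 10, 6, 1, 62)]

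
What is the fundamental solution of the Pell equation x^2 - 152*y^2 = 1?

(x, y) = (37, 3)

First expand sqrt(152) as a continued fraction. With x_i = (sqrt(152) + m_i)/d_i and (m_0, d_0) = (0, 1): a_0 = floor(sqrt(152)) = 12, since 12^2 = 144 <= 152 < 169 = 13^2.
Iterate m_{i+1} = d_i*a_i - m_i, d_{i+1} = (152 - m_{i+1}^2)/d_i, a_{i+1} = floor((a_0 + m_{i+1})/d_{i+1}):
  m_1 = 1*12 - 0 = 12, d_1 = (152 - 12^2)/1 = 8/1 = 8, a_1 = floor((12 + 12)/8) = 3.
  m_2 = 8*3 - 12 = 12, d_2 = (152 - 12^2)/8 = 8/8 = 1, a_2 = floor((12 + 12)/1) = 24.
  m_3 = 1*24 - 12 = 12, d_3 = (152 - 12^2)/1 = 8/1 = 8: (m_3, d_3) = (m_1, d_1) = (12, 8), so from here the quotients repeat a_1, a_2; the period length is 2.
So sqrt(152) = [12; (3, 24)] with period length k = 2.
k is even, so the fundamental solution of x^2 - 152y^2 = 1 is (p_{k-1}, q_{k-1}) = (p_1, q_1); compute convergents through index 1.
Convergents (p_i = a_i*p_{i-1} + p_{i-2}, q_i = a_i*q_{i-1} + q_{i-2} with p_{-2}=0, p_{-1}=1, q_{-2}=1, q_{-1}=0):
  i=0: a_0=12, p_0 = 12*1 + 0 = 12, q_0 = 12*0 + 1 = 1.
  i=1: a_1=3, p_1 = 3*12 + 1 = 37, q_1 = 3*1 + 0 = 3.
Check: 37^2 - 152*3^2 = 1369 - 1368 = 1, so (x, y) = (37, 3) solves the equation, and by the theorem it is the least positive solution.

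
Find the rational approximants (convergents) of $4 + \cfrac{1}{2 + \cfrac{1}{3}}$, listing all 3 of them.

4/1, 9/2, 31/7

Using the convergent recurrence p_i = a_i*p_{i-1} + p_{i-2}, q_i = a_i*q_{i-1} + q_{i-2} with p_{-2}=0, p_{-1}=1, q_{-2}=1, q_{-1}=0:
  i=0: a_0=4, p_0 = 4*1 + 0 = 4, q_0 = 4*0 + 1 = 1.
  i=1: a_1=2, p_1 = 2*4 + 1 = 9, q_1 = 2*1 + 0 = 2.
  i=2: a_2=3, p_2 = 3*9 + 4 = 31, q_2 = 3*2 + 1 = 7.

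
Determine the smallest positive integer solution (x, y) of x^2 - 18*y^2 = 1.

(x, y) = (17, 4)

First expand sqrt(18) as a continued fraction. With x_i = (sqrt(18) + m_i)/d_i and (m_0, d_0) = (0, 1): a_0 = floor(sqrt(18)) = 4, since 4^2 = 16 <= 18 < 25 = 5^2.
Iterate m_{i+1} = d_i*a_i - m_i, d_{i+1} = (18 - m_{i+1}^2)/d_i, a_{i+1} = floor((a_0 + m_{i+1})/d_{i+1}):
  m_1 = 1*4 - 0 = 4, d_1 = (18 - 4^2)/1 = 2/1 = 2, a_1 = floor((4 + 4)/2) = 4.
  m_2 = 2*4 - 4 = 4, d_2 = (18 - 4^2)/2 = 2/2 = 1, a_2 = floor((4 + 4)/1) = 8.
  m_3 = 1*8 - 4 = 4, d_3 = (18 - 4^2)/1 = 2/1 = 2: (m_3, d_3) = (m_1, d_1) = (4, 2), so from here the quotients repeat a_1, a_2; the period length is 2.
So sqrt(18) = [4; (4, 8)] with period length k = 2.
k is even, so the fundamental solution of x^2 - 18y^2 = 1 is (p_{k-1}, q_{k-1}) = (p_1, q_1); compute convergents through index 1.
Convergents (p_i = a_i*p_{i-1} + p_{i-2}, q_i = a_i*q_{i-1} + q_{i-2} with p_{-2}=0, p_{-1}=1, q_{-2}=1, q_{-1}=0):
  i=0: a_0=4, p_0 = 4*1 + 0 = 4, q_0 = 4*0 + 1 = 1.
  i=1: a_1=4, p_1 = 4*4 + 1 = 17, q_1 = 4*1 + 0 = 4.
Check: 17^2 - 18*4^2 = 289 - 288 = 1, so (x, y) = (17, 4) solves the equation, and by the theorem it is the least positive solution.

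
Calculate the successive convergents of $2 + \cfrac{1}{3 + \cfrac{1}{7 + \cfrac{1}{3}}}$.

Using the convergent recurrence p_i = a_i*p_{i-1} + p_{i-2}, q_i = a_i*q_{i-1} + q_{i-2} with p_{-2}=0, p_{-1}=1, q_{-2}=1, q_{-1}=0:
  i=0: a_0=2, p_0 = 2*1 + 0 = 2, q_0 = 2*0 + 1 = 1.
  i=1: a_1=3, p_1 = 3*2 + 1 = 7, q_1 = 3*1 + 0 = 3.
  i=2: a_2=7, p_2 = 7*7 + 2 = 51, q_2 = 7*3 + 1 = 22.
  i=3: a_3=3, p_3 = 3*51 + 7 = 160, q_3 = 3*22 + 3 = 69.

2/1, 7/3, 51/22, 160/69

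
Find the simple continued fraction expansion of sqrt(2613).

Write x_i = (sqrt(2613) + m_i)/d_i with (m_0, d_0) = (0, 1). a_0 = floor(sqrt(2613)) = 51, since 51^2 = 2601 <= 2613 < 2704 = 52^2.
Iterate m_{i+1} = d_i*a_i - m_i, d_{i+1} = (2613 - m_{i+1}^2)/d_i, a_{i+1} = floor((a_0 + m_{i+1})/d_{i+1}):
  m_1 = 1*51 - 0 = 51, d_1 = (2613 - 51^2)/1 = 12/1 = 12, a_1 = floor((51 + 51)/12) = 8.
  m_2 = 12*8 - 51 = 45, d_2 = (2613 - 45^2)/12 = 588/12 = 49, a_2 = floor((51 + 45)/49) = 1.
  m_3 = 49*1 - 45 = 4, d_3 = (2613 - 4^2)/49 = 2597/49 = 53, a_3 = floor((51 + 4)/53) = 1.
  m_4 = 53*1 - 4 = 49, d_4 = (2613 - 49^2)/53 = 212/53 = 4, a_4 = floor((51 + 49)/4) = 25.
  m_5 = 4*25 - 49 = 51, d_5 = (2613 - 51^2)/4 = 12/4 = 3, a_5 = floor((51 + 51)/3) = 34.
  m_6 = 3*34 - 51 = 51, d_6 = (2613 - 51^2)/3 = 12/3 = 4, a_6 = floor((51 + 51)/4) = 25.
  m_7 = 4*25 - 51 = 49, d_7 = (2613 - 49^2)/4 = 212/4 = 53, a_7 = floor((51 + 49)/53) = 1.
  m_8 = 53*1 - 49 = 4, d_8 = (2613 - 4^2)/53 = 2597/53 = 49, a_8 = floor((51 + 4)/49) = 1.
  m_9 = 49*1 - 4 = 45, d_9 = (2613 - 45^2)/49 = 588/49 = 12, a_9 = floor((51 + 45)/12) = 8.
  m_10 = 12*8 - 45 = 51, d_10 = (2613 - 51^2)/12 = 12/12 = 1, a_10 = floor((51 + 51)/1) = 102.
  m_11 = 1*102 - 51 = 51, d_11 = (2613 - 51^2)/1 = 12/1 = 12: (m_11, d_11) = (m_1, d_1) = (51, 12), so from here the quotients repeat a_1, ..., a_10; the period length is 10.
Hence the expansion of sqrt(2613) is a_0 = 51 followed by the repeating block 8, 1, 1, 25, 34, 25, 1, 1, 8, 102 (period 10).

[51; (8, 1, 1, 25, 34, 25, 1, 1, 8, 102)]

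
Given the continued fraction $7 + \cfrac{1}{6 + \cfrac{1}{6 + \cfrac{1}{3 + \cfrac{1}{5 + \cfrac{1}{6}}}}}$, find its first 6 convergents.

Using the convergent recurrence p_i = a_i*p_{i-1} + p_{i-2}, q_i = a_i*q_{i-1} + q_{i-2} with p_{-2}=0, p_{-1}=1, q_{-2}=1, q_{-1}=0:
  i=0: a_0=7, p_0 = 7*1 + 0 = 7, q_0 = 7*0 + 1 = 1.
  i=1: a_1=6, p_1 = 6*7 + 1 = 43, q_1 = 6*1 + 0 = 6.
  i=2: a_2=6, p_2 = 6*43 + 7 = 265, q_2 = 6*6 + 1 = 37.
  i=3: a_3=3, p_3 = 3*265 + 43 = 838, q_3 = 3*37 + 6 = 117.
  i=4: a_4=5, p_4 = 5*838 + 265 = 4455, q_4 = 5*117 + 37 = 622.
  i=5: a_5=6, p_5 = 6*4455 + 838 = 27568, q_5 = 6*622 + 117 = 3849.

7/1, 43/6, 265/37, 838/117, 4455/622, 27568/3849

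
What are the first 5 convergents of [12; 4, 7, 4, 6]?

Using the convergent recurrence p_i = a_i*p_{i-1} + p_{i-2}, q_i = a_i*q_{i-1} + q_{i-2} with p_{-2}=0, p_{-1}=1, q_{-2}=1, q_{-1}=0:
  i=0: a_0=12, p_0 = 12*1 + 0 = 12, q_0 = 12*0 + 1 = 1.
  i=1: a_1=4, p_1 = 4*12 + 1 = 49, q_1 = 4*1 + 0 = 4.
  i=2: a_2=7, p_2 = 7*49 + 12 = 355, q_2 = 7*4 + 1 = 29.
  i=3: a_3=4, p_3 = 4*355 + 49 = 1469, q_3 = 4*29 + 4 = 120.
  i=4: a_4=6, p_4 = 6*1469 + 355 = 9169, q_4 = 6*120 + 29 = 749.

12/1, 49/4, 355/29, 1469/120, 9169/749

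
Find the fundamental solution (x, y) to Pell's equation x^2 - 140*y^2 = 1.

First expand sqrt(140) as a continued fraction. With x_i = (sqrt(140) + m_i)/d_i and (m_0, d_0) = (0, 1): a_0 = floor(sqrt(140)) = 11, since 11^2 = 121 <= 140 < 144 = 12^2.
Iterate m_{i+1} = d_i*a_i - m_i, d_{i+1} = (140 - m_{i+1}^2)/d_i, a_{i+1} = floor((a_0 + m_{i+1})/d_{i+1}):
  m_1 = 1*11 - 0 = 11, d_1 = (140 - 11^2)/1 = 19/1 = 19, a_1 = floor((11 + 11)/19) = 1.
  m_2 = 19*1 - 11 = 8, d_2 = (140 - 8^2)/19 = 76/19 = 4, a_2 = floor((11 + 8)/4) = 4.
  m_3 = 4*4 - 8 = 8, d_3 = (140 - 8^2)/4 = 76/4 = 19, a_3 = floor((11 + 8)/19) = 1.
  m_4 = 19*1 - 8 = 11, d_4 = (140 - 11^2)/19 = 19/19 = 1, a_4 = floor((11 + 11)/1) = 22.
  m_5 = 1*22 - 11 = 11, d_5 = (140 - 11^2)/1 = 19/1 = 19: (m_5, d_5) = (m_1, d_1) = (11, 19), so from here the quotients repeat a_1, ..., a_4; the period length is 4.
So sqrt(140) = [11; (1, 4, 1, 22)] with period length k = 4.
k is even, so the fundamental solution of x^2 - 140y^2 = 1 is (p_{k-1}, q_{k-1}) = (p_3, q_3); compute convergents through index 3.
Convergents (p_i = a_i*p_{i-1} + p_{i-2}, q_i = a_i*q_{i-1} + q_{i-2} with p_{-2}=0, p_{-1}=1, q_{-2}=1, q_{-1}=0):
  i=0: a_0=11, p_0 = 11*1 + 0 = 11, q_0 = 11*0 + 1 = 1.
  i=1: a_1=1, p_1 = 1*11 + 1 = 12, q_1 = 1*1 + 0 = 1.
  i=2: a_2=4, p_2 = 4*12 + 11 = 59, q_2 = 4*1 + 1 = 5.
  i=3: a_3=1, p_3 = 1*59 + 12 = 71, q_3 = 1*5 + 1 = 6.
Check: 71^2 - 140*6^2 = 5041 - 5040 = 1, so (x, y) = (71, 6) solves the equation, and by the theorem it is the least positive solution.

(x, y) = (71, 6)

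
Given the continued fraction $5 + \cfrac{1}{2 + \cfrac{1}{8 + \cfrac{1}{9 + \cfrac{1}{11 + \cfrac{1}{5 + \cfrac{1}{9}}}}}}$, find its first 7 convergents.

5/1, 11/2, 93/17, 848/155, 9421/1722, 47953/8765, 440998/80607

Using the convergent recurrence p_i = a_i*p_{i-1} + p_{i-2}, q_i = a_i*q_{i-1} + q_{i-2} with p_{-2}=0, p_{-1}=1, q_{-2}=1, q_{-1}=0:
  i=0: a_0=5, p_0 = 5*1 + 0 = 5, q_0 = 5*0 + 1 = 1.
  i=1: a_1=2, p_1 = 2*5 + 1 = 11, q_1 = 2*1 + 0 = 2.
  i=2: a_2=8, p_2 = 8*11 + 5 = 93, q_2 = 8*2 + 1 = 17.
  i=3: a_3=9, p_3 = 9*93 + 11 = 848, q_3 = 9*17 + 2 = 155.
  i=4: a_4=11, p_4 = 11*848 + 93 = 9421, q_4 = 11*155 + 17 = 1722.
  i=5: a_5=5, p_5 = 5*9421 + 848 = 47953, q_5 = 5*1722 + 155 = 8765.
  i=6: a_6=9, p_6 = 9*47953 + 9421 = 440998, q_6 = 9*8765 + 1722 = 80607.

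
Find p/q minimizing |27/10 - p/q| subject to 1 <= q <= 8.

19/7

Expand x = 27/10 as a continued fraction with the Euclidean algorithm:
  27 = 2*10 + 7, so a_0 = 2.
  10 = 1*7 + 3, so a_1 = 1.
  7 = 2*3 + 1, so a_2 = 2.
  3 = 3*1 + 0, so a_3 = 3.
so x = [2; 1, 2, 3].
Convergents (p_i = a_i*p_{i-1} + p_{i-2}, q_i = a_i*q_{i-1} + q_{i-2} with p_{-2}=0, p_{-1}=1, q_{-2}=1, q_{-1}=0), until the denominator exceeds 8:
  i=0: a_0=2, p_0 = 2*1 + 0 = 2, q_0 = 2*0 + 1 = 1.
  i=1: a_1=1, p_1 = 1*2 + 1 = 3, q_1 = 1*1 + 0 = 1.
  i=2: a_2=2, p_2 = 2*3 + 2 = 8, q_2 = 2*1 + 1 = 3.
  i=3: a_3=3, p_3 = 3*8 + 3 = 27, q_3 = 3*3 + 1 = 10.
q_3 = 10 > 8, so the last convergent with denominator <= 8 is p_2/q_2 = 8/3.
The closest fraction with denominator <= 8 is either p_2/q_2 or the intermediate fraction (k*p_2 + p_1)/(k*q_2 + q_1) with the largest k >= 1 whose denominator stays <= 8; these approach x as k grows, and every other convergent or intermediate fraction in range is farther away.
Largest k: floor((8 - q_1)/q_2) = floor((8 - 1)/3) = 2.
That gives (2*8 + 3)/(2*3 + 1) = 19/7.
Compare the errors: |x - 8/3| = |27*3 - 8*10|/(10*3) = 1/30, and |x - 19/7| = |27*7 - 19*10|/(10*7) = 1/70.
Cross-multiplying, 1*30 = 30 < 70 = 1*70, so 1/70 is smaller: the intermediate fraction 19/7 is closer to x than 8/3.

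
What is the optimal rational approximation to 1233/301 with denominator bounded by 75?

Expand x = 1233/301 as a continued fraction with the Euclidean algorithm:
  1233 = 4*301 + 29, so a_0 = 4.
  301 = 10*29 + 11, so a_1 = 10.
  29 = 2*11 + 7, so a_2 = 2.
  11 = 1*7 + 4, so a_3 = 1.
  7 = 1*4 + 3, so a_4 = 1.
  4 = 1*3 + 1, so a_5 = 1.
  3 = 3*1 + 0, so a_6 = 3.
so x = [4; 10, 2, 1, 1, 1, 3].
Convergents (p_i = a_i*p_{i-1} + p_{i-2}, q_i = a_i*q_{i-1} + q_{i-2} with p_{-2}=0, p_{-1}=1, q_{-2}=1, q_{-1}=0), until the denominator exceeds 75:
  i=0: a_0=4, p_0 = 4*1 + 0 = 4, q_0 = 4*0 + 1 = 1.
  i=1: a_1=10, p_1 = 10*4 + 1 = 41, q_1 = 10*1 + 0 = 10.
  i=2: a_2=2, p_2 = 2*41 + 4 = 86, q_2 = 2*10 + 1 = 21.
  i=3: a_3=1, p_3 = 1*86 + 41 = 127, q_3 = 1*21 + 10 = 31.
  i=4: a_4=1, p_4 = 1*127 + 86 = 213, q_4 = 1*31 + 21 = 52.
  i=5: a_5=1, p_5 = 1*213 + 127 = 340, q_5 = 1*52 + 31 = 83.
q_5 = 83 > 75, so the last convergent with denominator <= 75 is p_4/q_4 = 213/52.
The closest fraction with denominator <= 75 is either p_4/q_4 or the intermediate fraction (k*p_4 + p_3)/(k*q_4 + q_3) with the largest k >= 1 whose denominator stays <= 75; these approach x as k grows, and every other convergent or intermediate fraction in range is farther away.
Largest k: floor((75 - q_3)/q_4) = floor((75 - 31)/52) = 0.
Since k = 0, no intermediate fraction beyond p_4/q_4 has denominator <= 75, so the convergent 213/52 is the closest (its error is |1233*52 - 213*301|/(301*52) = 3/15652).

213/52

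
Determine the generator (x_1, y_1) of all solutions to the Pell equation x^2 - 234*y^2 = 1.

(x, y) = (5201, 340)

First expand sqrt(234) as a continued fraction. With x_i = (sqrt(234) + m_i)/d_i and (m_0, d_0) = (0, 1): a_0 = floor(sqrt(234)) = 15, since 15^2 = 225 <= 234 < 256 = 16^2.
Iterate m_{i+1} = d_i*a_i - m_i, d_{i+1} = (234 - m_{i+1}^2)/d_i, a_{i+1} = floor((a_0 + m_{i+1})/d_{i+1}):
  m_1 = 1*15 - 0 = 15, d_1 = (234 - 15^2)/1 = 9/1 = 9, a_1 = floor((15 + 15)/9) = 3.
  m_2 = 9*3 - 15 = 12, d_2 = (234 - 12^2)/9 = 90/9 = 10, a_2 = floor((15 + 12)/10) = 2.
  m_3 = 10*2 - 12 = 8, d_3 = (234 - 8^2)/10 = 170/10 = 17, a_3 = floor((15 + 8)/17) = 1.
  m_4 = 17*1 - 8 = 9, d_4 = (234 - 9^2)/17 = 153/17 = 9, a_4 = floor((15 + 9)/9) = 2.
  m_5 = 9*2 - 9 = 9, d_5 = (234 - 9^2)/9 = 153/9 = 17, a_5 = floor((15 + 9)/17) = 1.
  m_6 = 17*1 - 9 = 8, d_6 = (234 - 8^2)/17 = 170/17 = 10, a_6 = floor((15 + 8)/10) = 2.
  m_7 = 10*2 - 8 = 12, d_7 = (234 - 12^2)/10 = 90/10 = 9, a_7 = floor((15 + 12)/9) = 3.
  m_8 = 9*3 - 12 = 15, d_8 = (234 - 15^2)/9 = 9/9 = 1, a_8 = floor((15 + 15)/1) = 30.
  m_9 = 1*30 - 15 = 15, d_9 = (234 - 15^2)/1 = 9/1 = 9: (m_9, d_9) = (m_1, d_1) = (15, 9), so from here the quotients repeat a_1, ..., a_8; the period length is 8.
So sqrt(234) = [15; (3, 2, 1, 2, 1, 2, 3, 30)] with period length k = 8.
k is even, so the fundamental solution of x^2 - 234y^2 = 1 is (p_{k-1}, q_{k-1}) = (p_7, q_7); compute convergents through index 7.
Convergents (p_i = a_i*p_{i-1} + p_{i-2}, q_i = a_i*q_{i-1} + q_{i-2} with p_{-2}=0, p_{-1}=1, q_{-2}=1, q_{-1}=0):
  i=0: a_0=15, p_0 = 15*1 + 0 = 15, q_0 = 15*0 + 1 = 1.
  i=1: a_1=3, p_1 = 3*15 + 1 = 46, q_1 = 3*1 + 0 = 3.
  i=2: a_2=2, p_2 = 2*46 + 15 = 107, q_2 = 2*3 + 1 = 7.
  i=3: a_3=1, p_3 = 1*107 + 46 = 153, q_3 = 1*7 + 3 = 10.
  i=4: a_4=2, p_4 = 2*153 + 107 = 413, q_4 = 2*10 + 7 = 27.
  i=5: a_5=1, p_5 = 1*413 + 153 = 566, q_5 = 1*27 + 10 = 37.
  i=6: a_6=2, p_6 = 2*566 + 413 = 1545, q_6 = 2*37 + 27 = 101.
  i=7: a_7=3, p_7 = 3*1545 + 566 = 5201, q_7 = 3*101 + 37 = 340.
Check: 5201^2 - 234*340^2 = 27050401 - 27050400 = 1, so (x, y) = (5201, 340) solves the equation, and by the theorem it is the least positive solution.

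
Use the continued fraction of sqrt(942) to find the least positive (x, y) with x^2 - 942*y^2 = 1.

First expand sqrt(942) as a continued fraction. With x_i = (sqrt(942) + m_i)/d_i and (m_0, d_0) = (0, 1): a_0 = floor(sqrt(942)) = 30, since 30^2 = 900 <= 942 < 961 = 31^2.
Iterate m_{i+1} = d_i*a_i - m_i, d_{i+1} = (942 - m_{i+1}^2)/d_i, a_{i+1} = floor((a_0 + m_{i+1})/d_{i+1}):
  m_1 = 1*30 - 0 = 30, d_1 = (942 - 30^2)/1 = 42/1 = 42, a_1 = floor((30 + 30)/42) = 1.
  m_2 = 42*1 - 30 = 12, d_2 = (942 - 12^2)/42 = 798/42 = 19, a_2 = floor((30 + 12)/19) = 2.
  m_3 = 19*2 - 12 = 26, d_3 = (942 - 26^2)/19 = 266/19 = 14, a_3 = floor((30 + 26)/14) = 4.
  m_4 = 14*4 - 26 = 30, d_4 = (942 - 30^2)/14 = 42/14 = 3, a_4 = floor((30 + 30)/3) = 20.
  m_5 = 3*20 - 30 = 30, d_5 = (942 - 30^2)/3 = 42/3 = 14, a_5 = floor((30 + 30)/14) = 4.
  m_6 = 14*4 - 30 = 26, d_6 = (942 - 26^2)/14 = 266/14 = 19, a_6 = floor((30 + 26)/19) = 2.
  m_7 = 19*2 - 26 = 12, d_7 = (942 - 12^2)/19 = 798/19 = 42, a_7 = floor((30 + 12)/42) = 1.
  m_8 = 42*1 - 12 = 30, d_8 = (942 - 30^2)/42 = 42/42 = 1, a_8 = floor((30 + 30)/1) = 60.
  m_9 = 1*60 - 30 = 30, d_9 = (942 - 30^2)/1 = 42/1 = 42: (m_9, d_9) = (m_1, d_1) = (30, 42), so from here the quotients repeat a_1, ..., a_8; the period length is 8.
So sqrt(942) = [30; (1, 2, 4, 20, 4, 2, 1, 60)] with period length k = 8.
k is even, so the fundamental solution of x^2 - 942y^2 = 1 is (p_{k-1}, q_{k-1}) = (p_7, q_7); compute convergents through index 7.
Convergents (p_i = a_i*p_{i-1} + p_{i-2}, q_i = a_i*q_{i-1} + q_{i-2} with p_{-2}=0, p_{-1}=1, q_{-2}=1, q_{-1}=0):
  i=0: a_0=30, p_0 = 30*1 + 0 = 30, q_0 = 30*0 + 1 = 1.
  i=1: a_1=1, p_1 = 1*30 + 1 = 31, q_1 = 1*1 + 0 = 1.
  i=2: a_2=2, p_2 = 2*31 + 30 = 92, q_2 = 2*1 + 1 = 3.
  i=3: a_3=4, p_3 = 4*92 + 31 = 399, q_3 = 4*3 + 1 = 13.
  i=4: a_4=20, p_4 = 20*399 + 92 = 8072, q_4 = 20*13 + 3 = 263.
  i=5: a_5=4, p_5 = 4*8072 + 399 = 32687, q_5 = 4*263 + 13 = 1065.
  i=6: a_6=2, p_6 = 2*32687 + 8072 = 73446, q_6 = 2*1065 + 263 = 2393.
  i=7: a_7=1, p_7 = 1*73446 + 32687 = 106133, q_7 = 1*2393 + 1065 = 3458.
Check: 106133^2 - 942*3458^2 = 11264213689 - 11264213688 = 1, so (x, y) = (106133, 3458) solves the equation, and by the theorem it is the least positive solution.

(x, y) = (106133, 3458)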